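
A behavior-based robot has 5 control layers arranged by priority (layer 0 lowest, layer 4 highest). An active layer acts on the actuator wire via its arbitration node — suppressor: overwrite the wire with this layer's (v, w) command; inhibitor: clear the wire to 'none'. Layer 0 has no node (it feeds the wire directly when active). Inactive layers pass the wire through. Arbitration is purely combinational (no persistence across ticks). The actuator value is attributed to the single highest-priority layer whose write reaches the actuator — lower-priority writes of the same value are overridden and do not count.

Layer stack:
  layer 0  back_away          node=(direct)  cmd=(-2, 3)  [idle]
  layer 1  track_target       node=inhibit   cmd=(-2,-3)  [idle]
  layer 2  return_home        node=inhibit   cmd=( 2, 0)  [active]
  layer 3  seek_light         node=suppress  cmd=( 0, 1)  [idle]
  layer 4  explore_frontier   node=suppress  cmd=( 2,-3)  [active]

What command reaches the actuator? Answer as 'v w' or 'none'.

[0] back_away off; wire := none
[1] track_target off; pass none
[2] return_home on (inhibit); wire := none
[3] seek_light off; pass none
[4] explore_frontier on (suppress); wire := (2, -3)
output (2, -3)

2 -3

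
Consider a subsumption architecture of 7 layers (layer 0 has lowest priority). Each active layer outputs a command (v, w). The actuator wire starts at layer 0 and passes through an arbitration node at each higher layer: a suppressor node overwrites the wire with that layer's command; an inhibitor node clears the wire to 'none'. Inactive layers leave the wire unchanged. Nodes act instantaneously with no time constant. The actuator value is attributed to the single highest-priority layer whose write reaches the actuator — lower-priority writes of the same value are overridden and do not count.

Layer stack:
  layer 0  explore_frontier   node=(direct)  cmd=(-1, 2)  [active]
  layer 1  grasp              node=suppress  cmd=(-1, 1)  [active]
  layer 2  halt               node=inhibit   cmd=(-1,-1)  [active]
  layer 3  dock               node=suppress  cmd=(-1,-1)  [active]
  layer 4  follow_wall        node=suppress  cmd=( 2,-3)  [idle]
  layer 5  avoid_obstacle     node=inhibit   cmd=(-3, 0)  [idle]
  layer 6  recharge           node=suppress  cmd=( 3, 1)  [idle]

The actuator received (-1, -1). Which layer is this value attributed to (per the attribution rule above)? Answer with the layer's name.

L0 explore_frontier: active, feeds wire = (-1, 2)
L1 grasp: active, suppressor → wire = (-1, 1)
L2 halt: active, inhibitor → wire = none
L3 dock: active, suppressor → wire = (-1, -1)
L4 follow_wall: idle → wire stays (-1, -1)
L5 avoid_obstacle: idle → wire stays (-1, -1)
L6 recharge: idle → wire stays (-1, -1)
actuator = (-1, -1)
last writer: layer 3 = dock

dock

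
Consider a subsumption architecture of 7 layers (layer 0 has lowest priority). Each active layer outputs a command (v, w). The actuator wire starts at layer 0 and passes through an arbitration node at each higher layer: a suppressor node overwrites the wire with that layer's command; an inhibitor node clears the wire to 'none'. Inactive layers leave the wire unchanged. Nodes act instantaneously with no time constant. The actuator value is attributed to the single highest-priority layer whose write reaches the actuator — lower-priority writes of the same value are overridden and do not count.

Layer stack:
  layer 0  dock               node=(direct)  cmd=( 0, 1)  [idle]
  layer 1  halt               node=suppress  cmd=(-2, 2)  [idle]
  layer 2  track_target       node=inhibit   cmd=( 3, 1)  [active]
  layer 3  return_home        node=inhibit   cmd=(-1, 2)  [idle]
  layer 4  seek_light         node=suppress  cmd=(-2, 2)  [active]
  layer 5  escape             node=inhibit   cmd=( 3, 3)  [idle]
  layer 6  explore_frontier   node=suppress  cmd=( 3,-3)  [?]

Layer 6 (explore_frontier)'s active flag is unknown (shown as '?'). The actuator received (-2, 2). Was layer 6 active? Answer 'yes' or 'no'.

no

If layer 6 is active=yes:
  actuator would be (3, -3)
If layer 6 is active=no:
  actuator would be (-2, 2)
Observed (-2, 2), so layer 6 was idle.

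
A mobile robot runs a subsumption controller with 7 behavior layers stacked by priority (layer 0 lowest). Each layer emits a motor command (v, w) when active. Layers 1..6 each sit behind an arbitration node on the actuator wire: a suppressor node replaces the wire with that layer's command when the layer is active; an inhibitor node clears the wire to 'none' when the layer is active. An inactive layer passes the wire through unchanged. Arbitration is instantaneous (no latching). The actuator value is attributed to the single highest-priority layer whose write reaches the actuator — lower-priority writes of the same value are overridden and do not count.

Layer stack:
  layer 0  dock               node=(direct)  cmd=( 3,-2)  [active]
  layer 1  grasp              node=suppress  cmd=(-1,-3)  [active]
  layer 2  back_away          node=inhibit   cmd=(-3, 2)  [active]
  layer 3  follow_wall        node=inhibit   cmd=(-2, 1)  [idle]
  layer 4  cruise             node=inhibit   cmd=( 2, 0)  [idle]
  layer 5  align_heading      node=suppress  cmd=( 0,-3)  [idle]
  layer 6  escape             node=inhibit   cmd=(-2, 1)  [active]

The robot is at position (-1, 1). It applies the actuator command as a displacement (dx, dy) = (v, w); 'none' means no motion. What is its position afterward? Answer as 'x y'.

-1 1

[0] dock on; wire := (3, -2)
[1] grasp on (suppress); wire := (-1, -3)
[2] back_away on (inhibit); wire := none
[3] follow_wall off; pass none
[4] cruise off; pass none
[5] align_heading off; pass none
[6] escape on (inhibit); wire := none
output none
position: (-1, 1) + none = (-1, 1)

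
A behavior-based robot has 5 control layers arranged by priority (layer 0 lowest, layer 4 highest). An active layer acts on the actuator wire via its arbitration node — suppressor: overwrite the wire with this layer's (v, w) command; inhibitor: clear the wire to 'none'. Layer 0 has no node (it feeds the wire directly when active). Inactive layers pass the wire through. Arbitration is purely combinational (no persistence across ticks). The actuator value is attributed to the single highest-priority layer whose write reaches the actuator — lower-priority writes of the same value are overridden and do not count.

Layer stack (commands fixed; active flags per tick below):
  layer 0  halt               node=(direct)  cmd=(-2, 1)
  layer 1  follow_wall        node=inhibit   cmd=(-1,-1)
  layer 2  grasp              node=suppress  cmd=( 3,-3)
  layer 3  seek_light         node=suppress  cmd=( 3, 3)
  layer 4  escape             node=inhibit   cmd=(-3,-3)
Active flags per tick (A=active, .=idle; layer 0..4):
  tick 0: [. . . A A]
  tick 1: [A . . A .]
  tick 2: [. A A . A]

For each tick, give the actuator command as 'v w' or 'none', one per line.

none
3 3
none

tick 0:
  [0] halt off; wire := none
  [1] follow_wall off; pass none
  [2] grasp off; pass none
  [3] seek_light on (suppress); wire := (3, 3)
  [4] escape on (inhibit); wire := none
  output none
tick 1:
  [0] halt on; wire := (-2, 1)
  [1] follow_wall off; pass (-2, 1)
  [2] grasp off; pass (-2, 1)
  [3] seek_light on (suppress); wire := (3, 3)
  [4] escape off; pass (3, 3)
  output (3, 3)
tick 2:
  [0] halt off; wire := none
  [1] follow_wall on (inhibit); wire := none
  [2] grasp on (suppress); wire := (3, -3)
  [3] seek_light off; pass (3, -3)
  [4] escape on (inhibit); wire := none
  output none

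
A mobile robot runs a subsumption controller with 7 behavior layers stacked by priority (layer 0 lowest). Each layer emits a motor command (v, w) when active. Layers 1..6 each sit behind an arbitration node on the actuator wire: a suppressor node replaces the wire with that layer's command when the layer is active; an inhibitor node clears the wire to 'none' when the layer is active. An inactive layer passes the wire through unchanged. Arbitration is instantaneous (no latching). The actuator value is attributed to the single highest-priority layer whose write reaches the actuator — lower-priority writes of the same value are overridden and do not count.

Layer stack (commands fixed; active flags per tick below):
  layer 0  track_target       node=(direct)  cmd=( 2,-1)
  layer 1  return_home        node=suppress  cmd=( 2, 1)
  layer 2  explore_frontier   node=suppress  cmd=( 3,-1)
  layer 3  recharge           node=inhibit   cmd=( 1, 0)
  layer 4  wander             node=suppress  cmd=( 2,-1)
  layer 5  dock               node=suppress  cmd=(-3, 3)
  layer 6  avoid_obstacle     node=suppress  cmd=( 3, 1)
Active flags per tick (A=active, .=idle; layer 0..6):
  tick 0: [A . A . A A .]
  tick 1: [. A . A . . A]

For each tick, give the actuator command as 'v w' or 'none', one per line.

tick 0:
  [0] track_target on; wire := (2, -1)
  [1] return_home off; pass (2, -1)
  [2] explore_frontier on (suppress); wire := (3, -1)
  [3] recharge off; pass (3, -1)
  [4] wander on (suppress); wire := (2, -1)
  [5] dock on (suppress); wire := (-3, 3)
  [6] avoid_obstacle off; pass (-3, 3)
  output (-3, 3)
tick 1:
  [0] track_target off; wire := none
  [1] return_home on (suppress); wire := (2, 1)
  [2] explore_frontier off; pass (2, 1)
  [3] recharge on (inhibit); wire := none
  [4] wander off; pass none
  [5] dock off; pass none
  [6] avoid_obstacle on (suppress); wire := (3, 1)
  output (3, 1)

-3 3
3 1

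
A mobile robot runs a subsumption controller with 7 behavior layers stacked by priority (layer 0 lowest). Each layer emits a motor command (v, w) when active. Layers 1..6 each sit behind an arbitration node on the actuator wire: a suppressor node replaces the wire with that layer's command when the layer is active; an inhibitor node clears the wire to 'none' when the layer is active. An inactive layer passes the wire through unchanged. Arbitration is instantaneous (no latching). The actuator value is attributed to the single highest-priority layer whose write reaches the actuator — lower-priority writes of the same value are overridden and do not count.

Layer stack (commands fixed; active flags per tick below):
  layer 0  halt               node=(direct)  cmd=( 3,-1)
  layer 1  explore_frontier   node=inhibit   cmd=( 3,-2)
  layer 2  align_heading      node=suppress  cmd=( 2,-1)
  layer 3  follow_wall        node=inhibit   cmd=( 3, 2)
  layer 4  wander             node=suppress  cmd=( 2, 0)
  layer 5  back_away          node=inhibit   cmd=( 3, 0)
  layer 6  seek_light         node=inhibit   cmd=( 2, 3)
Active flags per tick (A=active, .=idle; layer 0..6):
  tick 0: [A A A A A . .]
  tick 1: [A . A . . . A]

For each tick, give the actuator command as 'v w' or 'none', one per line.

tick 0:
  L0 halt: active, feeds wire = (3, -1)
  L1 explore_frontier: active, inhibitor → wire = none
  L2 align_heading: active, suppressor → wire = (2, -1)
  L3 follow_wall: active, inhibitor → wire = none
  L4 wander: active, suppressor → wire = (2, 0)
  L5 back_away: idle → wire stays (2, 0)
  L6 seek_light: idle → wire stays (2, 0)
  actuator = (2, 0)
tick 1:
  L0 halt: active, feeds wire = (3, -1)
  L1 explore_frontier: idle → wire stays (3, -1)
  L2 align_heading: active, suppressor → wire = (2, -1)
  L3 follow_wall: idle → wire stays (2, -1)
  L4 wander: idle → wire stays (2, -1)
  L5 back_away: idle → wire stays (2, -1)
  L6 seek_light: active, inhibitor → wire = none
  actuator = none

2 0
none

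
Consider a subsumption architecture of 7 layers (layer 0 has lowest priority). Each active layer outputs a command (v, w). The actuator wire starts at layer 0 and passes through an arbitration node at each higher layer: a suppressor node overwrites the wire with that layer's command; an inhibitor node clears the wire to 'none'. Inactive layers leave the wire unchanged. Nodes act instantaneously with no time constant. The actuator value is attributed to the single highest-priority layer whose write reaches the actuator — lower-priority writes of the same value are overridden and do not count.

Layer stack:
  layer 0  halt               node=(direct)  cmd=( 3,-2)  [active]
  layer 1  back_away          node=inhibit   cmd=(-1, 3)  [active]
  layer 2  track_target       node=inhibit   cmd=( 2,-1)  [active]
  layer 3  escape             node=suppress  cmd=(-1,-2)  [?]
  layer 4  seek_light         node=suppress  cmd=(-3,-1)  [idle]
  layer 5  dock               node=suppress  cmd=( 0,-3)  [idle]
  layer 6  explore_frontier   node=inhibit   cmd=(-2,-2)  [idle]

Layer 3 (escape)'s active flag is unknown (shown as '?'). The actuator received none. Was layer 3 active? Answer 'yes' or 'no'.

If layer 3 is active=yes:
  actuator would be (-1, -2)
If layer 3 is active=no:
  actuator would be none
Observed none, so layer 3 was idle.

no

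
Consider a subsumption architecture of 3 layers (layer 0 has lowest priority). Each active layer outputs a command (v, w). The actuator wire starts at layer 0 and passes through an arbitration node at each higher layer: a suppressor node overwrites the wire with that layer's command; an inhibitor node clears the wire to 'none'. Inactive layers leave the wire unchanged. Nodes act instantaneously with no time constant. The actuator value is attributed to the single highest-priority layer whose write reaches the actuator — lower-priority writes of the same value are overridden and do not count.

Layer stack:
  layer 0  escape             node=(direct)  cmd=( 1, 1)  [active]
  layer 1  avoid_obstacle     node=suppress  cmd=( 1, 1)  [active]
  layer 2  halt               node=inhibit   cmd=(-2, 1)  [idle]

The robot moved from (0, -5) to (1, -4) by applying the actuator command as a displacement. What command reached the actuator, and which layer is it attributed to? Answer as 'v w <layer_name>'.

displacement = (1, -4) − (0, -5) = (1, 1)
layer 0 (escape) active — direct: (1, 1)
layer 1 (avoid_obstacle) active — suppresses: (1, 1)
layer 2 (halt) idle — unchanged: (1, 1)
→ actuator (1, 1) — from layer 1 (avoid_obstacle)

1 1 avoid_obstacle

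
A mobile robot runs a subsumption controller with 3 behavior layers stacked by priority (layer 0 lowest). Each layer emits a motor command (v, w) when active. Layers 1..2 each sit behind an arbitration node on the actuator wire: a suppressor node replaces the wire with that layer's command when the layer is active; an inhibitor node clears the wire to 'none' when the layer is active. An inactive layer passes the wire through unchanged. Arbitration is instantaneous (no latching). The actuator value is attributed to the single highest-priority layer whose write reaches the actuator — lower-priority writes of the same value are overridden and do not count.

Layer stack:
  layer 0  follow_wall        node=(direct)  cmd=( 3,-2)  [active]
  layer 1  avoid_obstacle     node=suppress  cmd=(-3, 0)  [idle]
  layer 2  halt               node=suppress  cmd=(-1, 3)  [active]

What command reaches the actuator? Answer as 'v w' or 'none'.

layer 0 (follow_wall) active — direct: (3, -2)
layer 1 (avoid_obstacle) idle — unchanged: (3, -2)
layer 2 (halt) active — suppresses: (-1, 3)
→ actuator (-1, 3)

-1 3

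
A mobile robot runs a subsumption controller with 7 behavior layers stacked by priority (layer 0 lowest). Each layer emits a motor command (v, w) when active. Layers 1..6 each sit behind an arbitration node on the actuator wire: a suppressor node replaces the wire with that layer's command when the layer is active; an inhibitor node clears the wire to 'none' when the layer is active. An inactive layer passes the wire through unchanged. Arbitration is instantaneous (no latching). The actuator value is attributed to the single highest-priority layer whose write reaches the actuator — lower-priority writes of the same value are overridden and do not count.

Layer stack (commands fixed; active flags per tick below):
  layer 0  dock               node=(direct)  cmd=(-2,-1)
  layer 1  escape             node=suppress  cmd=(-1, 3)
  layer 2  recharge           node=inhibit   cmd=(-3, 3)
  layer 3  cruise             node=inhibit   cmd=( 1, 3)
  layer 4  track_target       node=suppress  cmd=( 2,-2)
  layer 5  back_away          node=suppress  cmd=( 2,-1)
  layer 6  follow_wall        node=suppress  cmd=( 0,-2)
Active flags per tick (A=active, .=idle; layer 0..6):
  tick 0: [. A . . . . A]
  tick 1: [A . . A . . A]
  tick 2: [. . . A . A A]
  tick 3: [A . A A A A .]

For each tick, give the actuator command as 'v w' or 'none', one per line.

0 -2
0 -2
0 -2
2 -1

tick 0:
  L0 dock: idle → wire = none
  L1 escape: active, suppressor → wire = (-1, 3)
  L2 recharge: idle → wire stays (-1, 3)
  L3 cruise: idle → wire stays (-1, 3)
  L4 track_target: idle → wire stays (-1, 3)
  L5 back_away: idle → wire stays (-1, 3)
  L6 follow_wall: active, suppressor → wire = (0, -2)
  actuator = (0, -2)
tick 1:
  L0 dock: active, feeds wire = (-2, -1)
  L1 escape: idle → wire stays (-2, -1)
  L2 recharge: idle → wire stays (-2, -1)
  L3 cruise: active, inhibitor → wire = none
  L4 track_target: idle → wire stays none
  L5 back_away: idle → wire stays none
  L6 follow_wall: active, suppressor → wire = (0, -2)
  actuator = (0, -2)
tick 2:
  L0 dock: idle → wire = none
  L1 escape: idle → wire stays none
  L2 recharge: idle → wire stays none
  L3 cruise: active, inhibitor → wire = none
  L4 track_target: idle → wire stays none
  L5 back_away: active, suppressor → wire = (2, -1)
  L6 follow_wall: active, suppressor → wire = (0, -2)
  actuator = (0, -2)
tick 3:
  L0 dock: active, feeds wire = (-2, -1)
  L1 escape: idle → wire stays (-2, -1)
  L2 recharge: active, inhibitor → wire = none
  L3 cruise: active, inhibitor → wire = none
  L4 track_target: active, suppressor → wire = (2, -2)
  L5 back_away: active, suppressor → wire = (2, -1)
  L6 follow_wall: idle → wire stays (2, -1)
  actuator = (2, -1)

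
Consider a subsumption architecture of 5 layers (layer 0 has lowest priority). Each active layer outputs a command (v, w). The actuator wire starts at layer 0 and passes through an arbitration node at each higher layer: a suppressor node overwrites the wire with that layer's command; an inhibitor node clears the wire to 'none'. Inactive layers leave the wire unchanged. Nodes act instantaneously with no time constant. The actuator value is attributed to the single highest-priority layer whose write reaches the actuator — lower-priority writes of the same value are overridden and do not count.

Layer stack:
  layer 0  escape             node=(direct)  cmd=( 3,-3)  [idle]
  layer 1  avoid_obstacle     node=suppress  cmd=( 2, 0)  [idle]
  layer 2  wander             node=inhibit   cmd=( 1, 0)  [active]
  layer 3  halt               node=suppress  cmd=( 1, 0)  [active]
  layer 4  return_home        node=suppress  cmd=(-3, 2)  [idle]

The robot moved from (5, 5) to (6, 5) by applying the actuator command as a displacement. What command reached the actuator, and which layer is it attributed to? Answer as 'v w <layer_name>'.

displacement = (6, 5) − (5, 5) = (1, 0)
layer 0 (escape) idle — none
layer 1 (avoid_obstacle) idle — unchanged: none
layer 2 (wander) active — inhibits: none
layer 3 (halt) active — suppresses: (1, 0)
layer 4 (return_home) idle — unchanged: (1, 0)
→ actuator (1, 0) — from layer 3 (halt)

1 0 halt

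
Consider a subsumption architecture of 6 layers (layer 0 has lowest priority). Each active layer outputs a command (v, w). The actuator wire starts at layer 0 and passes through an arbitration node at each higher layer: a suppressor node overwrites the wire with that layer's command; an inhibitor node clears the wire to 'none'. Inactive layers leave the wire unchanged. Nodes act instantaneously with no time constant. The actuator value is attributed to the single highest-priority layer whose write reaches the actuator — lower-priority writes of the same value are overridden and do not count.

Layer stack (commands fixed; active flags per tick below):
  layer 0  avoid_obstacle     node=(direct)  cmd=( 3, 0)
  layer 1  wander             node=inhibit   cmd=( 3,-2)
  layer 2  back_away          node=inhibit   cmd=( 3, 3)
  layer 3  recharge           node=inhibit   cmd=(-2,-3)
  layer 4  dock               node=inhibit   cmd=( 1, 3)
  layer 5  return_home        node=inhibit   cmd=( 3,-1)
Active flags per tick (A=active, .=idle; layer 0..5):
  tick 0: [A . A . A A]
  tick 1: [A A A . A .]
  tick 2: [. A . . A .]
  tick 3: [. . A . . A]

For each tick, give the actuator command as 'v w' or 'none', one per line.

none
none
none
none

tick 0:
  layer 0 (avoid_obstacle) active — direct: (3, 0)
  layer 1 (wander) idle — unchanged: (3, 0)
  layer 2 (back_away) active — inhibits: none
  layer 3 (recharge) idle — unchanged: none
  layer 4 (dock) active — inhibits: none
  layer 5 (return_home) active — inhibits: none
  → actuator none
tick 1:
  layer 0 (avoid_obstacle) active — direct: (3, 0)
  layer 1 (wander) active — inhibits: none
  layer 2 (back_away) active — inhibits: none
  layer 3 (recharge) idle — unchanged: none
  layer 4 (dock) active — inhibits: none
  layer 5 (return_home) idle — unchanged: none
  → actuator none
tick 2:
  layer 0 (avoid_obstacle) idle — none
  layer 1 (wander) active — inhibits: none
  layer 2 (back_away) idle — unchanged: none
  layer 3 (recharge) idle — unchanged: none
  layer 4 (dock) active — inhibits: none
  layer 5 (return_home) idle — unchanged: none
  → actuator none
tick 3:
  layer 0 (avoid_obstacle) idle — none
  layer 1 (wander) idle — unchanged: none
  layer 2 (back_away) active — inhibits: none
  layer 3 (recharge) idle — unchanged: none
  layer 4 (dock) idle — unchanged: none
  layer 5 (return_home) active — inhibits: none
  → actuator none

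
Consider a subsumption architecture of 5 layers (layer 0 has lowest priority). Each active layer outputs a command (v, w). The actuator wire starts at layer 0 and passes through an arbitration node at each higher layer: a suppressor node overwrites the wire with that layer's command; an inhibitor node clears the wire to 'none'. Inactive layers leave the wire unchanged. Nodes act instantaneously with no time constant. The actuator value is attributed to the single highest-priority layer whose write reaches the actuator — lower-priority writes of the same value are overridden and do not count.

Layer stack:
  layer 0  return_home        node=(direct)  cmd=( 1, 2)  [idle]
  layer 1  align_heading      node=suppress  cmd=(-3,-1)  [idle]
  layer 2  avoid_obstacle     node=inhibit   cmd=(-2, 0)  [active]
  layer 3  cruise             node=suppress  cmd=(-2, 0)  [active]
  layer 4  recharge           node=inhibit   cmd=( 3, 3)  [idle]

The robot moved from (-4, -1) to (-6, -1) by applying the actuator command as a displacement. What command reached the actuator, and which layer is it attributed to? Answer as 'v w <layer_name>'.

-2 0 cruise

displacement = (-6, -1) − (-4, -1) = (-2, 0)
layer 0 (return_home) idle — none
layer 1 (align_heading) idle — unchanged: none
layer 2 (avoid_obstacle) active — inhibits: none
layer 3 (cruise) active — suppresses: (-2, 0)
layer 4 (recharge) idle — unchanged: (-2, 0)
→ actuator (-2, 0) — from layer 3 (cruise)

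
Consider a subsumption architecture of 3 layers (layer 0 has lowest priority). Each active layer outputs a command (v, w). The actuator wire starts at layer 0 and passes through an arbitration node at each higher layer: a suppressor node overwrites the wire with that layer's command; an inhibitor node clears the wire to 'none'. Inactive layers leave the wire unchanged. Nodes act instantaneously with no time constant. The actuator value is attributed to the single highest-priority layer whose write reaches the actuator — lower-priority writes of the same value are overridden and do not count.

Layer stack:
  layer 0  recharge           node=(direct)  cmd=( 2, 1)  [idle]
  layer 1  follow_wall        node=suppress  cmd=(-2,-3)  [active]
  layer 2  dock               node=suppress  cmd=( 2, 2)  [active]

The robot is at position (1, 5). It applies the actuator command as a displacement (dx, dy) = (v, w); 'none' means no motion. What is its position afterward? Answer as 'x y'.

3 7

layer 0 (recharge) idle — none
layer 1 (follow_wall) active — suppresses: (-2, -3)
layer 2 (dock) active — suppresses: (2, 2)
→ actuator (2, 2)
position: (1, 5) + (2, 2) = (3, 7)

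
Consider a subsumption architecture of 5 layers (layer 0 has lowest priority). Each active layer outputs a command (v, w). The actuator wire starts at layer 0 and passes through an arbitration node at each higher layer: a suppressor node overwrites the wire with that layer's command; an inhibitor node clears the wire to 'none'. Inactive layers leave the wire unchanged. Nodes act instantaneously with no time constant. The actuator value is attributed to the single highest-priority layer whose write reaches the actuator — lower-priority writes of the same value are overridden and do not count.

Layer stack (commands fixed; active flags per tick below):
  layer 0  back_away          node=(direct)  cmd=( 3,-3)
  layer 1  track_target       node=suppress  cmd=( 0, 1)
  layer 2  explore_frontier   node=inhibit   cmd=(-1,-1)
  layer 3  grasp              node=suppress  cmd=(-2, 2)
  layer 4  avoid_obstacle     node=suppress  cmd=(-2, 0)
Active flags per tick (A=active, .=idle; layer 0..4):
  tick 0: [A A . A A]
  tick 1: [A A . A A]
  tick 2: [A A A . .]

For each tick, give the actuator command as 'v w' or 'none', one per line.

-2 0
-2 0
none

tick 0:
  L0 back_away: active, feeds wire = (3, -3)
  L1 track_target: active, suppressor → wire = (0, 1)
  L2 explore_frontier: idle → wire stays (0, 1)
  L3 grasp: active, suppressor → wire = (-2, 2)
  L4 avoid_obstacle: active, suppressor → wire = (-2, 0)
  actuator = (-2, 0)
tick 1:
  L0 back_away: active, feeds wire = (3, -3)
  L1 track_target: active, suppressor → wire = (0, 1)
  L2 explore_frontier: idle → wire stays (0, 1)
  L3 grasp: active, suppressor → wire = (-2, 2)
  L4 avoid_obstacle: active, suppressor → wire = (-2, 0)
  actuator = (-2, 0)
tick 2:
  L0 back_away: active, feeds wire = (3, -3)
  L1 track_target: active, suppressor → wire = (0, 1)
  L2 explore_frontier: active, inhibitor → wire = none
  L3 grasp: idle → wire stays none
  L4 avoid_obstacle: idle → wire stays none
  actuator = none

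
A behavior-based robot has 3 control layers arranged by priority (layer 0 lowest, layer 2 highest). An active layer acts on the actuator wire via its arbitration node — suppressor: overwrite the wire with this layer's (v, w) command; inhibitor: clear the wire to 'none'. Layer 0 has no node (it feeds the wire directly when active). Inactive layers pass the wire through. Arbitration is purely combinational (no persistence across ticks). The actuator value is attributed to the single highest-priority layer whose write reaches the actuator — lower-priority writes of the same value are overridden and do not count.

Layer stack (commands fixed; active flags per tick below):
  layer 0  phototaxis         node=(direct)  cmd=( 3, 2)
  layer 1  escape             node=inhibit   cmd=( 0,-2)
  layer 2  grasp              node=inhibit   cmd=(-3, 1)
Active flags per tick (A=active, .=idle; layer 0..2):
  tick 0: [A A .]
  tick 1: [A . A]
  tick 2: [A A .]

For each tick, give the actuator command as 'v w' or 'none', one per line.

none
none
none

tick 0:
  [0] phototaxis on; wire := (3, 2)
  [1] escape on (inhibit); wire := none
  [2] grasp off; pass none
  output none
tick 1:
  [0] phototaxis on; wire := (3, 2)
  [1] escape off; pass (3, 2)
  [2] grasp on (inhibit); wire := none
  output none
tick 2:
  [0] phototaxis on; wire := (3, 2)
  [1] escape on (inhibit); wire := none
  [2] grasp off; pass none
  output none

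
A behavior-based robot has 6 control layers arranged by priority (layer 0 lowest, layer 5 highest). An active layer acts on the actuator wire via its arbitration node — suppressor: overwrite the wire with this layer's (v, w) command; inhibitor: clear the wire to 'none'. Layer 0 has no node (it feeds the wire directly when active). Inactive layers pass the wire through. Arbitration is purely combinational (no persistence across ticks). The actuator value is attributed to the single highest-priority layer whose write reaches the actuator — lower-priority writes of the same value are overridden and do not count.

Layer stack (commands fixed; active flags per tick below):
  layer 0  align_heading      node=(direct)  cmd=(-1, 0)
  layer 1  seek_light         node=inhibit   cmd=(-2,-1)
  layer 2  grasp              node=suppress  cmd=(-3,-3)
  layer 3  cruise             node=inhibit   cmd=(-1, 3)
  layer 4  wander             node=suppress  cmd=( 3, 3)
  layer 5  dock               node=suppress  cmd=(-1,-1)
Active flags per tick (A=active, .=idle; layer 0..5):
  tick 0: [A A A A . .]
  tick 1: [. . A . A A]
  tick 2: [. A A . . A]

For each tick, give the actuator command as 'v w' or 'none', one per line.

tick 0:
  [0] align_heading on; wire := (-1, 0)
  [1] seek_light on (inhibit); wire := none
  [2] grasp on (suppress); wire := (-3, -3)
  [3] cruise on (inhibit); wire := none
  [4] wander off; pass none
  [5] dock off; pass none
  output none
tick 1:
  [0] align_heading off; wire := none
  [1] seek_light off; pass none
  [2] grasp on (suppress); wire := (-3, -3)
  [3] cruise off; pass (-3, -3)
  [4] wander on (suppress); wire := (3, 3)
  [5] dock on (suppress); wire := (-1, -1)
  output (-1, -1)
tick 2:
  [0] align_heading off; wire := none
  [1] seek_light on (inhibit); wire := none
  [2] grasp on (suppress); wire := (-3, -3)
  [3] cruise off; pass (-3, -3)
  [4] wander off; pass (-3, -3)
  [5] dock on (suppress); wire := (-1, -1)
  output (-1, -1)

none
-1 -1
-1 -1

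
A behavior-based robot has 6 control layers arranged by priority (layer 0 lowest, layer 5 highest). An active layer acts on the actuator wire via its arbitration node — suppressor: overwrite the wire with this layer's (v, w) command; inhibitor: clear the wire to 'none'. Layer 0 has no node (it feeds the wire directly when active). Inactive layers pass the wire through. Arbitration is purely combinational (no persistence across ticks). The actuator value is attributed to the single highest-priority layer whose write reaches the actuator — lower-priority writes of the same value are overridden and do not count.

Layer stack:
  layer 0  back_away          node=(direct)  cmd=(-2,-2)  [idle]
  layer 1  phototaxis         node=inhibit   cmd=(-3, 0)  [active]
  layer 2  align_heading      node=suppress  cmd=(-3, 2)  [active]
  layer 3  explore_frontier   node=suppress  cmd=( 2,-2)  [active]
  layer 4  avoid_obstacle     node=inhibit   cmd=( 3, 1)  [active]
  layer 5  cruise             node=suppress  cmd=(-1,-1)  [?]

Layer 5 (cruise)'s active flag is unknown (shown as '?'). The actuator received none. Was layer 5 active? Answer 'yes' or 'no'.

no

If layer 5 is active=yes:
  actuator would be (-1, -1)
If layer 5 is active=no:
  actuator would be none
Observed none, so layer 5 was idle.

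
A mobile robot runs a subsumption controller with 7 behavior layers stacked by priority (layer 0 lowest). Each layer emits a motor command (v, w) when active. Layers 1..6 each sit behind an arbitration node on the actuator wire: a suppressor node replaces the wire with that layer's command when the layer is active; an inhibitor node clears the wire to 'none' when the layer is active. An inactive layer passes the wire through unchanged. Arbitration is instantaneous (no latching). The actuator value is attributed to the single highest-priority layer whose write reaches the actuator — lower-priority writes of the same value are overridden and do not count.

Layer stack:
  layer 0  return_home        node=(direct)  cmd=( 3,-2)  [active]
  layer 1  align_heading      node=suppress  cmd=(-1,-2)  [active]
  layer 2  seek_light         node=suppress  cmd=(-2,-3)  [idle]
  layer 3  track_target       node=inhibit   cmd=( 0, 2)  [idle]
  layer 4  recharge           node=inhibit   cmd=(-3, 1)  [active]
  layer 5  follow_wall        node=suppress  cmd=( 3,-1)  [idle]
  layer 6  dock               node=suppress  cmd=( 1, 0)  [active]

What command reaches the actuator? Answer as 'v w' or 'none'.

1 0

L0 return_home: active, feeds wire = (3, -2)
L1 align_heading: active, suppressor → wire = (-1, -2)
L2 seek_light: idle → wire stays (-1, -2)
L3 track_target: idle → wire stays (-1, -2)
L4 recharge: active, inhibitor → wire = none
L5 follow_wall: idle → wire stays none
L6 dock: active, suppressor → wire = (1, 0)
actuator = (1, 0)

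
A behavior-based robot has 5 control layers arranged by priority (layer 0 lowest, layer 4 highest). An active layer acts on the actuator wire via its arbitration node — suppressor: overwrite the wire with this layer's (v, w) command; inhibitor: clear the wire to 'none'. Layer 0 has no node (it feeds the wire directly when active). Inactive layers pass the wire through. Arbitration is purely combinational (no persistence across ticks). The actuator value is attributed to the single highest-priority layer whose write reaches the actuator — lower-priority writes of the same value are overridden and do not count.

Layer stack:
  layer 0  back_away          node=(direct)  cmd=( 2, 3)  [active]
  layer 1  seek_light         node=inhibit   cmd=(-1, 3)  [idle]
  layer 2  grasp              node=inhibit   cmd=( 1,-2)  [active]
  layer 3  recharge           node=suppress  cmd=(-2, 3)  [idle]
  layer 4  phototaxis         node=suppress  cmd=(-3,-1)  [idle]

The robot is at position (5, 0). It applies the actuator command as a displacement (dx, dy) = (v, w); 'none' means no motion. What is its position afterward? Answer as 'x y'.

layer 0 (back_away) active — direct: (2, 3)
layer 1 (seek_light) idle — unchanged: (2, 3)
layer 2 (grasp) active — inhibits: none
layer 3 (recharge) idle — unchanged: none
layer 4 (phototaxis) idle — unchanged: none
→ actuator none
position: (5, 0) + none = (5, 0)

5 0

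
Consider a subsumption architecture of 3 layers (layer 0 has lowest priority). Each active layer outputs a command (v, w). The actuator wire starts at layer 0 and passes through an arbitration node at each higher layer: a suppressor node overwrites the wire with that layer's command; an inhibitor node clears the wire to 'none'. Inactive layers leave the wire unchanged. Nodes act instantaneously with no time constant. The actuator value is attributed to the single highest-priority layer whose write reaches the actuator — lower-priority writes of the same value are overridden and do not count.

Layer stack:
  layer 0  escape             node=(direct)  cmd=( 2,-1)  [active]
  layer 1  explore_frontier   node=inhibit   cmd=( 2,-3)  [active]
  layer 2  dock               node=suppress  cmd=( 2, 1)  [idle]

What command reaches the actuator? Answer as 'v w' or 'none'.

none

[0] escape on; wire := (2, -1)
[1] explore_frontier on (inhibit); wire := none
[2] dock off; pass none
output none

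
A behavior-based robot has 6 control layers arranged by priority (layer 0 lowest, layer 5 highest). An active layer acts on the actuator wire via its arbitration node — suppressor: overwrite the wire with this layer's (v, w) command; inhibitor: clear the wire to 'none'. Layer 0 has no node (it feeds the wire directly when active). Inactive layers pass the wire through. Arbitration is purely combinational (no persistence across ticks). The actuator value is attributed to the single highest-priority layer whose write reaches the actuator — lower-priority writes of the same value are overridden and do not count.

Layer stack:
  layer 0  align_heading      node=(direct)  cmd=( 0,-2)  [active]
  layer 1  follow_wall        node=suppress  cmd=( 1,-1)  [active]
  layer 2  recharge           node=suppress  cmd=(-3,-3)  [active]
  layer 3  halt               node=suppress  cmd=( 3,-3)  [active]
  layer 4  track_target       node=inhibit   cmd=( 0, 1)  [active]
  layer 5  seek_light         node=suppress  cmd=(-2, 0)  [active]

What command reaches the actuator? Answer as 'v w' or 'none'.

-2 0

layer 0 (align_heading) active — direct: (0, -2)
layer 1 (follow_wall) active — suppresses: (1, -1)
layer 2 (recharge) active — suppresses: (-3, -3)
layer 3 (halt) active — suppresses: (3, -3)
layer 4 (track_target) active — inhibits: none
layer 5 (seek_light) active — suppresses: (-2, 0)
→ actuator (-2, 0)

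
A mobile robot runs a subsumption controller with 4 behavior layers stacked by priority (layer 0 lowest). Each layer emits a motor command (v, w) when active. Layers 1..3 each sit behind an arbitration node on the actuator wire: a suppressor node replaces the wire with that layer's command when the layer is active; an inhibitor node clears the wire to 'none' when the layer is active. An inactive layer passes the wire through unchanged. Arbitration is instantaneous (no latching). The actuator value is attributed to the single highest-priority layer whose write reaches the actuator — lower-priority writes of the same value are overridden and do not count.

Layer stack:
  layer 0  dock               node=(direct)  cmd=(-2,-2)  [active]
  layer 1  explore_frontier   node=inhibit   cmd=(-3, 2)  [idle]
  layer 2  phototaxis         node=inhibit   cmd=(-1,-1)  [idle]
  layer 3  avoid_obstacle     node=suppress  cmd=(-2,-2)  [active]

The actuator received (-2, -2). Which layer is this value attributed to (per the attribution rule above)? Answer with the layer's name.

[0] dock on; wire := (-2, -2)
[1] explore_frontier off; pass (-2, -2)
[2] phototaxis off; pass (-2, -2)
[3] avoid_obstacle on (suppress); wire := (-2, -2)
output (-2, -2)
last writer: layer 3 = avoid_obstacle

avoid_obstacle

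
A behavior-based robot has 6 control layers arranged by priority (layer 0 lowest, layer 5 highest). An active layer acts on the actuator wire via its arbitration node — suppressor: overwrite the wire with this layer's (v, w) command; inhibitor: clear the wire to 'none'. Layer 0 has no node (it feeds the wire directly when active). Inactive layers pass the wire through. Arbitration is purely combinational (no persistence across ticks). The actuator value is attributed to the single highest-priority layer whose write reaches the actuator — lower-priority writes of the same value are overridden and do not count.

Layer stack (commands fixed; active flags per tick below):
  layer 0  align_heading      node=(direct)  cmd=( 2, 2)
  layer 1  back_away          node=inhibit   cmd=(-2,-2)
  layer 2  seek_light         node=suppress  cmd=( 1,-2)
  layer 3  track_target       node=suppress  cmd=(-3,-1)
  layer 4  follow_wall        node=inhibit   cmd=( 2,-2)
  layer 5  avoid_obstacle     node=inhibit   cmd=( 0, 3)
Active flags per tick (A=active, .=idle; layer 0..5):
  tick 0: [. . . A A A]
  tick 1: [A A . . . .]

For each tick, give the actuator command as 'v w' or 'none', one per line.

tick 0:
  [0] align_heading off; wire := none
  [1] back_away off; pass none
  [2] seek_light off; pass none
  [3] track_target on (suppress); wire := (-3, -1)
  [4] follow_wall on (inhibit); wire := none
  [5] avoid_obstacle on (inhibit); wire := none
  output none
tick 1:
  [0] align_heading on; wire := (2, 2)
  [1] back_away on (inhibit); wire := none
  [2] seek_light off; pass none
  [3] track_target off; pass none
  [4] follow_wall off; pass none
  [5] avoid_obstacle off; pass none
  output none

none
none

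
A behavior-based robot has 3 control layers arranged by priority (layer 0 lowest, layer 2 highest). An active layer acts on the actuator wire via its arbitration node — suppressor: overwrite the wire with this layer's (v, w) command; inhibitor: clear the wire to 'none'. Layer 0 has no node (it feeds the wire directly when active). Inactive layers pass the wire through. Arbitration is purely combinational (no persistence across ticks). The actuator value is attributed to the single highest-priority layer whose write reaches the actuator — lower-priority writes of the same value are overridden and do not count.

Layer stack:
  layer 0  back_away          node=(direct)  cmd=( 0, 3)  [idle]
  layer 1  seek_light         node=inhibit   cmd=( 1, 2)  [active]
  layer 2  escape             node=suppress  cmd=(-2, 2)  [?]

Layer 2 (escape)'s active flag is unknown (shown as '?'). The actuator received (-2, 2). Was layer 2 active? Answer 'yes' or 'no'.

If layer 2 is active=yes:
  actuator would be (-2, 2)
If layer 2 is active=no:
  actuator would be none
Observed (-2, 2), so layer 2 was active.

yes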